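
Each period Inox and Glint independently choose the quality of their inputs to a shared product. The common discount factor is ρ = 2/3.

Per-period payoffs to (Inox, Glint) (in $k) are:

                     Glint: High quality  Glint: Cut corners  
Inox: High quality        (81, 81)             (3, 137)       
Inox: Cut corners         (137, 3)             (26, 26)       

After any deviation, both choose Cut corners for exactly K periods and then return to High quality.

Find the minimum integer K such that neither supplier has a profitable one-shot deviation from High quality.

IC: ρ(1−ρ^K)/(1−ρ) ≥ (137−81)/(81−26) = 56/55.
With ρ = 2/3: need 1 − ρ^K ≥ 56/55·(1−2/3)/(2/3), i.e. ρ^K ≤ 0.4909.
Since (2/3)^1 = 0.6667 and (2/3)^2 = 0.4444, the smallest such K is 2.

2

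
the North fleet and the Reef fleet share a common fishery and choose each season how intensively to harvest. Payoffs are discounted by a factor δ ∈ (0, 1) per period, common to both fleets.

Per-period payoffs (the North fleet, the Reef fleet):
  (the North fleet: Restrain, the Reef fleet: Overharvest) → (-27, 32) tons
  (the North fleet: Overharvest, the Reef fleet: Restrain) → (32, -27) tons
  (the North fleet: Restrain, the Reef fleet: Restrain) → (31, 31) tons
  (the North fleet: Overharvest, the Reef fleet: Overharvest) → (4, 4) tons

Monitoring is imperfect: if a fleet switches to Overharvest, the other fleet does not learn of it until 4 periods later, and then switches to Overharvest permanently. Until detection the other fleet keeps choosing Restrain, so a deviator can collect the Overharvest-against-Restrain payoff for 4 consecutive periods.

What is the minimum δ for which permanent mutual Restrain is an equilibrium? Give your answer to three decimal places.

0.435

A deviator earns 32 for 4 periods, then 4 forever; cooperating earns 31 forever. Multiplying the IC by (1−δ):
31 ≥ 32(1−δ^4) + 4δ^4, so 28·δ^4 ≥ 1 and δ^4 ≥ 1/28.
δ ≥ (1/28)^(1/4) ≈ 0.435.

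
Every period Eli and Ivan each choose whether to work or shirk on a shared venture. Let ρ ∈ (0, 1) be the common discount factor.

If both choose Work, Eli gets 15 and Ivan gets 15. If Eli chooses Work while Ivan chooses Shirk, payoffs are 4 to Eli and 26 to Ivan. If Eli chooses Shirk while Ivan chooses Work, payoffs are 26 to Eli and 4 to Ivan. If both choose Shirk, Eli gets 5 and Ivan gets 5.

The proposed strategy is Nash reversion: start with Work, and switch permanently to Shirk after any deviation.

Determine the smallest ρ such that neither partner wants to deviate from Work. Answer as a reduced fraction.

Cooperation forever yields 15 each period: 15/(1−ρ).
Deviating yields 26 once, then 5 forever: 26 + 5ρ/(1−ρ).
No profitable deviation requires 15/(1−ρ) ≥ 26 + 5ρ/(1−ρ).
Multiplying by (1−ρ): 15 ≥ 26(1−ρ) + 5ρ = 26 − 21ρ.
So 21ρ ≥ 11, i.e. ρ ≥ 11/21.

11/21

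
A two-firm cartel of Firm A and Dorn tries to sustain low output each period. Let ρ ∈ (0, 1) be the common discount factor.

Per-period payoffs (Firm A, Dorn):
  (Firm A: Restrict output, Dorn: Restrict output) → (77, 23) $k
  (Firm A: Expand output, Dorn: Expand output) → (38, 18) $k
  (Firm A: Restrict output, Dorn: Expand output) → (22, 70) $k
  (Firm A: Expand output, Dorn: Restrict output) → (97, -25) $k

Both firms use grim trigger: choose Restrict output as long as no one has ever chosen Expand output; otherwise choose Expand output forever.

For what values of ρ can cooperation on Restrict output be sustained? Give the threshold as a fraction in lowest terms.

47/52

Firm A's threshold: (97−77)/(97−38) = 20/59.
Dorn's threshold: (70−23)/(70−18) = 47/52.
20/59 < 47/52, so Dorn binds and ρ* = 47/52.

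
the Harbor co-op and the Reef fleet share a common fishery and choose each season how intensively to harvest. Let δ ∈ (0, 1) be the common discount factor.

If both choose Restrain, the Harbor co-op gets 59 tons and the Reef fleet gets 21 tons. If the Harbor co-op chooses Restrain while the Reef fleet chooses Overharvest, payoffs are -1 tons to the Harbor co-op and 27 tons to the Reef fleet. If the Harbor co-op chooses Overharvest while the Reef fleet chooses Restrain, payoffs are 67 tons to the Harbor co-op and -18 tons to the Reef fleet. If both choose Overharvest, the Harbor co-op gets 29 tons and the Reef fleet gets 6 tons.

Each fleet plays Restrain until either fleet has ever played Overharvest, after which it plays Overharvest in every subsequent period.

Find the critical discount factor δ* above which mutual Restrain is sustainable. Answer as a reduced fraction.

the Harbor co-op's threshold: (67−59)/(67−29) = 4/19.
the Reef fleet's threshold: (27−21)/(27−6) = 2/7.
4/19 < 2/7, so the Reef fleet binds and δ* = 2/7.

2/7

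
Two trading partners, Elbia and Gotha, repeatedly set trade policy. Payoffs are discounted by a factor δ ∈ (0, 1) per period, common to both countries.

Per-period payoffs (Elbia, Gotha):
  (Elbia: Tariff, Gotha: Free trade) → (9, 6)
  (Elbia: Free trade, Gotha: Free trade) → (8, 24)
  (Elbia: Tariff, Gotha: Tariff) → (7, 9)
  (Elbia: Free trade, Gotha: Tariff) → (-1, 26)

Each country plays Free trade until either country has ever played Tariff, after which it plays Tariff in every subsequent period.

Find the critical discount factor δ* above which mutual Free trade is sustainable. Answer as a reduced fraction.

1/2

For Elbia: deviation gain 9−8 = 1, per-period punishment loss 8−7 = 1. IC gives δ ≥ 1/2.
For Gotha: gain 2, loss 15 per period, so δ ≥ 2/17.
The tighter constraint is Elbia's, so cooperation needs δ ≥ 1/2.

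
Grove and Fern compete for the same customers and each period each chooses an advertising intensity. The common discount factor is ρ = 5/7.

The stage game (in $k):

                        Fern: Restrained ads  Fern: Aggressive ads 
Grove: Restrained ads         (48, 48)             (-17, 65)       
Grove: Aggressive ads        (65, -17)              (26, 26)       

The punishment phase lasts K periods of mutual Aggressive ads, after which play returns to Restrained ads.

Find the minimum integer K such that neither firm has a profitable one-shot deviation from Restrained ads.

No profitable deviation requires (48−26)(ρ+…+ρ^K) ≥ 65−48, i.e. ρ+…+ρ^K ≥ 17/22 ≈ 0.7727.
With ρ = 5/7, the partial sums are K=1: 0.7143, K=2: 1.2245.
K = 2 is the first length at which the sum reaches 0.7727.

2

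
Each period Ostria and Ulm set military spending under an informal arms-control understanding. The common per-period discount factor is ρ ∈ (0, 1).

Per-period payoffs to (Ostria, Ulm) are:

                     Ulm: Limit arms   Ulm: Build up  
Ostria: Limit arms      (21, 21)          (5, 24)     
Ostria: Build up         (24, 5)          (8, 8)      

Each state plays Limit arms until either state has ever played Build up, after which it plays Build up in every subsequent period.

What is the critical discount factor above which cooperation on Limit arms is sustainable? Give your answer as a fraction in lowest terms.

3/16

Cooperation forever yields 21 each period: 21/(1−ρ).
Deviating yields 24 once, then 8 forever: 24 + 8ρ/(1−ρ).
No profitable deviation requires 21/(1−ρ) ≥ 24 + 8ρ/(1−ρ).
Multiplying by (1−ρ): 21 ≥ 24(1−ρ) + 8ρ = 24 − 16ρ.
So 16ρ ≥ 3, i.e. ρ ≥ 3/16.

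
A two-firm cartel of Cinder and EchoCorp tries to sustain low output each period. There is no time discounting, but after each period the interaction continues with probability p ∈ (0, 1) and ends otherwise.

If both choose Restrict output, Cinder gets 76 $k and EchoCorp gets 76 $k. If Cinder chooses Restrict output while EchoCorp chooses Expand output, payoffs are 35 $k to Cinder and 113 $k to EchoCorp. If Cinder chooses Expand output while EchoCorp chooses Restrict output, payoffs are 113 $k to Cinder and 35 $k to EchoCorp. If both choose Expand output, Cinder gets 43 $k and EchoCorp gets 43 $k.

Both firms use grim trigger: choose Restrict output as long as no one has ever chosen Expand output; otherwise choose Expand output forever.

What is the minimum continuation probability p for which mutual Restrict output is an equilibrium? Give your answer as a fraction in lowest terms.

37/70

With no time discounting, the continuation probability p plays the role of the discount factor.
Grim-trigger IC: 76/(1−p) ≥ 113 + 43p/(1−p) ⇒ p ≥ (113−76)/(113−43) = 37/70.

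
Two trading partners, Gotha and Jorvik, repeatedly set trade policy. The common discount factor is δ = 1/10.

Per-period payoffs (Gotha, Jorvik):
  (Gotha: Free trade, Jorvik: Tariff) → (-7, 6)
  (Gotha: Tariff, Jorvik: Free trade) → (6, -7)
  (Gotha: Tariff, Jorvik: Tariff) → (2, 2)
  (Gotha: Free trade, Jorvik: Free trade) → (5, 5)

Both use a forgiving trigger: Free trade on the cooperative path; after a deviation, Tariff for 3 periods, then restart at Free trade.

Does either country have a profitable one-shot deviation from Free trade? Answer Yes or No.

Yes

A one-shot deviation gives 6 now, then 2 for 3 periods, then back to 5.
Gain from deviating: (6−5) today; loss: (5−2) in each of the next 3 periods.
No-deviation condition: (5−2)(δ+…+δ^3) ≥ 6−5, i.e. δ+…+δ^3 ≥ 1/3.
At δ = 1/10: δ+…+δ^3 = 0.1110 < 0.3333.
So cooperation is not sustainable.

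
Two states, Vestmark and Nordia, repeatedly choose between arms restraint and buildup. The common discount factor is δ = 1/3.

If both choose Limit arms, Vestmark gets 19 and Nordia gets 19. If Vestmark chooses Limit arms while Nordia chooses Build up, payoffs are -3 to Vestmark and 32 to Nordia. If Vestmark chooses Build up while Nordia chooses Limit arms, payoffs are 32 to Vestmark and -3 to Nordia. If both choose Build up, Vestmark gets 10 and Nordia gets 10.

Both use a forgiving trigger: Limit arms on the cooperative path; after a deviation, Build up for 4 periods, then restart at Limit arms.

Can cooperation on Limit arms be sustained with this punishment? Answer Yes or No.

Comparing payoff streams over the 5 periods until play realigns: cooperate → 19(1+δ+…+δ^4); deviate → 32 + 10(δ+…+δ^4).
Cooperation is sustained iff (19−10)(δ+…+δ^4) ≥ 32−19.
δ+…+δ^4 = 1/3·(1−(1/3)^4)/(1−1/3) = 0.4938, and (32−19)/(19−10) = 1.4444.
0.4938 < 1.4444, so cooperation is not sustainable.

No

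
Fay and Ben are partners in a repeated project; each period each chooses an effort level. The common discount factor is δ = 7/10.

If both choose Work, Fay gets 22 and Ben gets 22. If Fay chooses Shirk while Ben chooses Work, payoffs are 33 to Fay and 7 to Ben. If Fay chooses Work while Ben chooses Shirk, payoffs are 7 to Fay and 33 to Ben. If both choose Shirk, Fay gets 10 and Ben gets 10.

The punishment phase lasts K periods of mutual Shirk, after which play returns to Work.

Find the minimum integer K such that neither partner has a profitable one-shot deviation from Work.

IC: δ(1−δ^K)/(1−δ) ≥ (33−22)/(22−10) = 11/12.
With δ = 7/10: need 1 − δ^K ≥ 11/12·(1−7/10)/(7/10), i.e. δ^K ≤ 0.6071.
Since (7/10)^1 = 0.7000 and (7/10)^2 = 0.4900, the smallest such K is 2.

2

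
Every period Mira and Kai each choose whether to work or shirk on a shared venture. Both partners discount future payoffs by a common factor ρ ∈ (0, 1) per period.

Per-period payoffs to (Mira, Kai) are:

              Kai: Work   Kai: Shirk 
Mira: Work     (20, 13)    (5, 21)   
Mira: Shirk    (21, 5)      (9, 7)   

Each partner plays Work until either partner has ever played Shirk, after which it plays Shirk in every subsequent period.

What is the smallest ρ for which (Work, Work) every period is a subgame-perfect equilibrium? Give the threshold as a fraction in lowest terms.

4/7

Mira's threshold: (21−20)/(21−9) = 1/12.
Kai's threshold: (21−13)/(21−7) = 4/7.
1/12 < 4/7, so Kai binds and ρ* = 4/7.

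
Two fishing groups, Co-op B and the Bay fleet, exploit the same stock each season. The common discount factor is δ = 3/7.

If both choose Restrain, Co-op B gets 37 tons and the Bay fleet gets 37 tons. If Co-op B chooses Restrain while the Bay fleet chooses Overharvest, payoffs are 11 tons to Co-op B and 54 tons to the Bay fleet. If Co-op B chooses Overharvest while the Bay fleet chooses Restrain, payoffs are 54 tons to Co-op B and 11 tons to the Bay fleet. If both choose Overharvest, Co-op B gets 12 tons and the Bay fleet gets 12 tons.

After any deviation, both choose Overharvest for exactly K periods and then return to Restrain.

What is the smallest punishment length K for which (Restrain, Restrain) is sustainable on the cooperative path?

IC: δ(1−δ^K)/(1−δ) ≥ (54−37)/(37−12) = 17/25.
With δ = 3/7: need 1 − δ^K ≥ 17/25·(1−3/7)/(3/7), i.e. δ^K ≤ 0.0933.
Since (3/7)^2 = 0.1837 and (3/7)^3 = 0.0787, the smallest such K is 3.

3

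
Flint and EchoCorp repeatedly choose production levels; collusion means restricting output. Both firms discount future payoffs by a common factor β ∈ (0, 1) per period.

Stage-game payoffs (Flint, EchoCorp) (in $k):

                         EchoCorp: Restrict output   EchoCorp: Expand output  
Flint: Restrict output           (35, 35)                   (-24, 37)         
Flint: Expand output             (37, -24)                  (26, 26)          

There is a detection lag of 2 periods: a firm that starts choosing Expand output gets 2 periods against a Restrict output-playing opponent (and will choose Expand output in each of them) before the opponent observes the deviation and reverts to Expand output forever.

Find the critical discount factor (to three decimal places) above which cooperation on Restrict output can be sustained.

0.426

A deviator earns 37 for 2 periods, then 26 forever; cooperating earns 35 forever. Multiplying the IC by (1−β):
35 ≥ 37(1−β^2) + 26β^2, so 11·β^2 ≥ 2 and β^2 ≥ 2/11.
β ≥ (2/11)^(1/2) ≈ 0.426.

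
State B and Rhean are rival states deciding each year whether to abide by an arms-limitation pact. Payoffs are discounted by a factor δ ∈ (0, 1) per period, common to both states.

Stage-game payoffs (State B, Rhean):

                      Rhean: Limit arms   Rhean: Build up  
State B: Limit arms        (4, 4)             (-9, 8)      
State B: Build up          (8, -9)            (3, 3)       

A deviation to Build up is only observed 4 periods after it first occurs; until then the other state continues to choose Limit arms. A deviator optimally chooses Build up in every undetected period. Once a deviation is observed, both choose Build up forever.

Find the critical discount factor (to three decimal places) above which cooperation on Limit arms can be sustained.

A deviator earns 8 for 4 periods, then 3 forever; cooperating earns 4 forever. Multiplying the IC by (1−δ):
4 ≥ 8(1−δ^4) + 3δ^4, so 5·δ^4 ≥ 4 and δ^4 ≥ 4/5.
δ ≥ (4/5)^(1/4) ≈ 0.946.

0.946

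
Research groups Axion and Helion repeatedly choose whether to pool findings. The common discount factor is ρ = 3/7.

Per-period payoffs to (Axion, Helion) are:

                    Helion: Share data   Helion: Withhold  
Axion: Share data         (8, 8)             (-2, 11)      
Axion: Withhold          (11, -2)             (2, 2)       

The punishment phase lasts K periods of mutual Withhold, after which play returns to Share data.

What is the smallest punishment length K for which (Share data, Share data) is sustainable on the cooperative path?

2

Need Σ_{k=1}^{K} ρ^k ≥ (11−8)/(8−2) = 0.5000 at ρ = 3/7.
At K = 1 the sum is 0.4286 < 0.5000; at K = 2 it is 0.6122 ≥ 0.5000.
So the minimum punishment length is K = 2.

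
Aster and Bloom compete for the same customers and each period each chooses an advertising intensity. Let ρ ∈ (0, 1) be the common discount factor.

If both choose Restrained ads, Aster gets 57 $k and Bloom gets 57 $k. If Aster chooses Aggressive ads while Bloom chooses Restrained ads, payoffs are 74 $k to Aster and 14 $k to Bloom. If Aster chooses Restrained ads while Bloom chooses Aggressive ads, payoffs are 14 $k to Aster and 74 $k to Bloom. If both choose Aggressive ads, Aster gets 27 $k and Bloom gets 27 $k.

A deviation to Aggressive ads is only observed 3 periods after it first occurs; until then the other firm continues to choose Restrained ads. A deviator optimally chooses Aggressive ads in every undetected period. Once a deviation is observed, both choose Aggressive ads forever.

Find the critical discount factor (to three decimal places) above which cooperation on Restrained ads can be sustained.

A deviator earns 74 for 3 periods, then 27 forever; cooperating earns 57 forever. Multiplying the IC by (1−ρ):
57 ≥ 74(1−ρ^3) + 27ρ^3, so 47·ρ^3 ≥ 17 and ρ^3 ≥ 17/47.
ρ ≥ (17/47)^(1/3) ≈ 0.712.

0.712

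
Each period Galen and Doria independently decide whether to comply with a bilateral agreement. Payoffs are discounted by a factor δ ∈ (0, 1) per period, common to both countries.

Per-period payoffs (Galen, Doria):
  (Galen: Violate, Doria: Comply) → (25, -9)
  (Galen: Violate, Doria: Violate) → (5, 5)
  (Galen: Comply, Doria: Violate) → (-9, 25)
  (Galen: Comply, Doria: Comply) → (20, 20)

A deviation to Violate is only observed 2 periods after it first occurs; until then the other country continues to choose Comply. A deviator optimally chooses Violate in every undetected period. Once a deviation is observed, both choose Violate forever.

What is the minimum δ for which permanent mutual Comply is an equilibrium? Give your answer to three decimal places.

Deviating for the 2 undetected periods gains 25−20 = 5 per period over cooperation, then loses 20−5 = 15 per period forever once punishment starts.
Gain: 5(1 + δ + … + δ^1); loss: 15·δ^2/(1−δ).
No profitable deviation ⇔ 5(1−δ^2) ≤ 15·δ^2, i.e. δ^2 ≥ 5/(5+15) = 1/4.
Hence δ ≥ (1/4)^(1/2) ≈ 0.500.

0.500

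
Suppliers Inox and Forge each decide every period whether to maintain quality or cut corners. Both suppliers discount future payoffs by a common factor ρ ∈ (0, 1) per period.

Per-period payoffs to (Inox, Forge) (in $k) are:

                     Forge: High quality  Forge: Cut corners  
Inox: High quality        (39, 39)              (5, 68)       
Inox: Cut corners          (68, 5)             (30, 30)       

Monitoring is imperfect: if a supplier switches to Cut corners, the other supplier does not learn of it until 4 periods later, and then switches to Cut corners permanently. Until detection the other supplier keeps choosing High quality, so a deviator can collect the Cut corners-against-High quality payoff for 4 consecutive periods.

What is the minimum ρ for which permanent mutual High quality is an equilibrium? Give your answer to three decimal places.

Deviating for the 4 undetected periods gains 68−39 = 29 per period over cooperation, then loses 39−30 = 9 per period forever once punishment starts.
Gain: 29(1 + ρ + … + ρ^3); loss: 9·ρ^4/(1−ρ).
No profitable deviation ⇔ 29(1−ρ^4) ≤ 9·ρ^4, i.e. ρ^4 ≥ 29/(29+9) = 29/38.
Hence ρ ≥ (29/38)^(1/4) ≈ 0.935.

0.935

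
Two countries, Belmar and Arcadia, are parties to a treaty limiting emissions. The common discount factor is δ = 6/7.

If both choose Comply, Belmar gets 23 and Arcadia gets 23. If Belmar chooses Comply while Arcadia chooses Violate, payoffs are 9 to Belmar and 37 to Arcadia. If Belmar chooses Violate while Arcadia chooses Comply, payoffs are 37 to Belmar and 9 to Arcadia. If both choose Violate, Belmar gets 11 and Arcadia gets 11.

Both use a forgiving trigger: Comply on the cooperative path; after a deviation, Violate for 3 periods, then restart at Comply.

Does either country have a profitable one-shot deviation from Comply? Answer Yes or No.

A one-shot deviation gives 37 now, then 11 for 3 periods, then back to 23.
Gain from deviating: (37−23) today; loss: (23−11) in each of the next 3 periods.
No-deviation condition: (23−11)(δ+…+δ^3) ≥ 37−23, i.e. δ+…+δ^3 ≥ 7/6.
At δ = 6/7: δ+…+δ^3 = 2.2216 ≥ 1.1667.
So cooperation is sustainable.

No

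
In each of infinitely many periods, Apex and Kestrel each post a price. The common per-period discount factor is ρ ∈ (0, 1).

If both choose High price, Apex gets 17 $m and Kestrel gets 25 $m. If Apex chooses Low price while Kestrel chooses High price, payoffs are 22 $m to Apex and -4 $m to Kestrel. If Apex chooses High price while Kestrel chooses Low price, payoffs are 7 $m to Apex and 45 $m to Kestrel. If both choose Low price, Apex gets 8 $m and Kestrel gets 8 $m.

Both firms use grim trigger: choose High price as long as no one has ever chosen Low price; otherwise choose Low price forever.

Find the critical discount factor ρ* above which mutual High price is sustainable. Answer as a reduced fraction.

20/37

Apex: cooperation gives 17 each period; deviation gives 22 once then 8 forever.
  17/(1−ρ) ≥ 22 + 8ρ/(1−ρ) ⇒ ρ ≥ 5/14.
Kestrel: cooperation gives 25 each period; deviation gives 45 once then 8 forever.
  ρ ≥ 20/37.
Both must hold, so the binding constraint is Kestrel's: ρ ≥ 20/37.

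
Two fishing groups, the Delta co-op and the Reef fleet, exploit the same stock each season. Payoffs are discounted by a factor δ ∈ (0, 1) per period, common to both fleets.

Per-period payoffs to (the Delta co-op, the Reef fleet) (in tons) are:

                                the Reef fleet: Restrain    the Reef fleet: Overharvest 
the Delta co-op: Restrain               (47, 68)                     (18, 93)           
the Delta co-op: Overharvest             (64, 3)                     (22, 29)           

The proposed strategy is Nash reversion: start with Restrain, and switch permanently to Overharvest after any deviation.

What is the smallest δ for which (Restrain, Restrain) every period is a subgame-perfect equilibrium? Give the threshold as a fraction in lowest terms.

17/42

the Delta co-op's threshold: (64−47)/(64−22) = 17/42.
the Reef fleet's threshold: (93−68)/(93−29) = 25/64.
17/42 > 25/64, so the Delta co-op binds and δ* = 17/42.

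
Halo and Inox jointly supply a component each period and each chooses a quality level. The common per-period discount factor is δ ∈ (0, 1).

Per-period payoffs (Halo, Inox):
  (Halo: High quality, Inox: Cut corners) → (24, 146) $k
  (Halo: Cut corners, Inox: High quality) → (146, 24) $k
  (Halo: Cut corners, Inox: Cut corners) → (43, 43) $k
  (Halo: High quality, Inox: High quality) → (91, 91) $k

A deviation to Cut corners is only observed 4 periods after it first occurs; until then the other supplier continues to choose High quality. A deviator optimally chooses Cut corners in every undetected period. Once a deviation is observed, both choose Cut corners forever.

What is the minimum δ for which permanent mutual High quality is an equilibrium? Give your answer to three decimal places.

A deviator earns 146 for 4 periods, then 43 forever; cooperating earns 91 forever. Multiplying the IC by (1−δ):
91 ≥ 146(1−δ^4) + 43δ^4, so 103·δ^4 ≥ 55 and δ^4 ≥ 55/103.
δ ≥ (55/103)^(1/4) ≈ 0.855.

0.855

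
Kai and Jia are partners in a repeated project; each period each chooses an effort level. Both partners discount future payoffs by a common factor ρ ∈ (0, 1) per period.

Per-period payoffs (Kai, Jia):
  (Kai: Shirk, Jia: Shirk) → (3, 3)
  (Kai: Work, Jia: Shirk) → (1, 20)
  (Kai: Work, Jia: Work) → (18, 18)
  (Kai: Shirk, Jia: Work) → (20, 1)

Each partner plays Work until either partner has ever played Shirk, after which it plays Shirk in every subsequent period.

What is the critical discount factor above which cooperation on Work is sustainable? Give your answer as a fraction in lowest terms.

Under grim trigger the critical discount factor is (T−C)/(T−P) with T = 20, C = 18, P = 3.
ρ* = (20−18)/(20−3) = 2/17.

2/17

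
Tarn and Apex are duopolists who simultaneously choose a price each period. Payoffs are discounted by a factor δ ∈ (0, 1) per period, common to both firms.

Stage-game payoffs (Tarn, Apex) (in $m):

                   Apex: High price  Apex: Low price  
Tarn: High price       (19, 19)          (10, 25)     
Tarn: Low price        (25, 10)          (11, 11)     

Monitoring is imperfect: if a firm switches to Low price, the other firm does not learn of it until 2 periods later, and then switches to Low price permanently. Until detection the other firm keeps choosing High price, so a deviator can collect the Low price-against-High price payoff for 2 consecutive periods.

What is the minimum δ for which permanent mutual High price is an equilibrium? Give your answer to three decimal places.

A deviator earns 25 for 2 periods, then 11 forever; cooperating earns 19 forever. Multiplying the IC by (1−δ):
19 ≥ 25(1−δ^2) + 11δ^2, so 14·δ^2 ≥ 6 and δ^2 ≥ 3/7.
δ ≥ (3/7)^(1/2) ≈ 0.655.

0.655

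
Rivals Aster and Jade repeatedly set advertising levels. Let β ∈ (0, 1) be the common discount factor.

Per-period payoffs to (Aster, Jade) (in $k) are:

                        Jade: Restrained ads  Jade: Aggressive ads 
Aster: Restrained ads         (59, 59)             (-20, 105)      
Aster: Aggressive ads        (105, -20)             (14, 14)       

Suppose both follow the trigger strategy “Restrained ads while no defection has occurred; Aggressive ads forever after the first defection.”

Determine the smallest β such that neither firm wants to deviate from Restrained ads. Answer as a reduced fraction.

46/91

Under grim trigger the critical discount factor is (T−C)/(T−P) with T = 105, C = 59, P = 14.
β* = (105−59)/(105−14) = 46/91.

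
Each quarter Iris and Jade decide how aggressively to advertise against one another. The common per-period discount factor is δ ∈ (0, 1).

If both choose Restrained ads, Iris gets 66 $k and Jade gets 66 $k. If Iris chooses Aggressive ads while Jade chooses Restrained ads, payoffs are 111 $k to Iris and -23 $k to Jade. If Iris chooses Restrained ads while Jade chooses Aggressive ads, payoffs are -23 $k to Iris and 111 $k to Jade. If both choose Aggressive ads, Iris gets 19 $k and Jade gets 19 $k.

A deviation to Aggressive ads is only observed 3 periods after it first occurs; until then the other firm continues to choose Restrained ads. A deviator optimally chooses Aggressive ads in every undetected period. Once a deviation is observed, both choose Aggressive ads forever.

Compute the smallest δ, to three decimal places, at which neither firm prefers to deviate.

The best deviation is to choose Aggressive ads for all 3 undetected periods, earning 111 each, then 19 forever once detected.
Deviation value: 111(1−δ^3)/(1−δ) + 19δ^3/(1−δ); cooperation value: 66/(1−δ).
IC: 66 ≥ 111(1−δ^3) + 19δ^3 = 111 − 92δ^3.
So δ^3 ≥ 45/92, giving δ ≥ (45/92)^(1/3) ≈ 0.788.

0.788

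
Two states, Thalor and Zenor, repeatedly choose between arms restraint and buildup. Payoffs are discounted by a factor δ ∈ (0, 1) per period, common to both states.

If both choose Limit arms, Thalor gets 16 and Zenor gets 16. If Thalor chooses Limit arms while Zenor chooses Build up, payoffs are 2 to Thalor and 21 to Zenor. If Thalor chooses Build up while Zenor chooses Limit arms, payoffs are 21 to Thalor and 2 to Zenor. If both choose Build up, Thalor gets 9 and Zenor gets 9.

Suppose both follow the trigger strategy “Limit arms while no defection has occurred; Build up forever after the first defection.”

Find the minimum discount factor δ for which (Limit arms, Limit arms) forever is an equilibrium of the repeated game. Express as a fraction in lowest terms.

16/(1−δ) ≥ 21 + 9δ/(1−δ)
16 ≥ 21 − 12δ
δ ≥ 5/12.

5/12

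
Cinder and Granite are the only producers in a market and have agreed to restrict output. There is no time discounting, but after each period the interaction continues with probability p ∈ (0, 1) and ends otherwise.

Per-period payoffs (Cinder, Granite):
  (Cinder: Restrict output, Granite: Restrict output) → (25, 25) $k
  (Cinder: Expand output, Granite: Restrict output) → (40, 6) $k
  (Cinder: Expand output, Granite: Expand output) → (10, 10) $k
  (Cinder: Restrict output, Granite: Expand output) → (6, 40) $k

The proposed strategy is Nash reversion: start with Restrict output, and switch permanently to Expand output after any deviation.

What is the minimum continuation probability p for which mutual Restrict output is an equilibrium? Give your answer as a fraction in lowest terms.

1/2

With no time discounting, the continuation probability p plays the role of the discount factor.
Grim-trigger IC: 25/(1−p) ≥ 40 + 10p/(1−p) ⇒ p ≥ (40−25)/(40−10) = 1/2.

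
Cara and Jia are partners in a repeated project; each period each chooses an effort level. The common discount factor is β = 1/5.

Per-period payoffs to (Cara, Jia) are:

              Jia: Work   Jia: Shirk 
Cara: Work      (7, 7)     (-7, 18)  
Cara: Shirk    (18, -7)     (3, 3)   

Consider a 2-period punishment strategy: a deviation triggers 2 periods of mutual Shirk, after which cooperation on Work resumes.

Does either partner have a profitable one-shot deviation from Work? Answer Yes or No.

Yes

A one-shot deviation gives 18 now, then 3 for 2 periods, then back to 7.
Gain from deviating: (18−7) today; loss: (7−3) in each of the next 2 periods.
No-deviation condition: (7−3)(β+…+β^2) ≥ 18−7, i.e. β+…+β^2 ≥ 11/4.
At β = 1/5: β+…+β^2 = 0.2400 < 2.7500.
So cooperation is not sustainable.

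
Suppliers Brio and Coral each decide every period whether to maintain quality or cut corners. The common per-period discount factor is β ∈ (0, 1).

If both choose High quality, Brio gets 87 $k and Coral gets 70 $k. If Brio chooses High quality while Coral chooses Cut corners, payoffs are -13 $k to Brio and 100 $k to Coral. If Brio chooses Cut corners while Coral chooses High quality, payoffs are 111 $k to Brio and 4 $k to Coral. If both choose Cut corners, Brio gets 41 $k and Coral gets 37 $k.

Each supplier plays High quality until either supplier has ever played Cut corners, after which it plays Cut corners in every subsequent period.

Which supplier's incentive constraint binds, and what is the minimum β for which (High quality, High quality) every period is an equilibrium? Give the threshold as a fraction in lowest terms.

Coral; β ≥ 10/21

For Brio: deviation gain 111−87 = 24, per-period punishment loss 87−41 = 46. IC gives β ≥ 24/70 = 12/35.
For Coral: gain 30, loss 33 per period, so β ≥ 30/63 = 10/21.
The tighter constraint is Coral's, so cooperation needs β ≥ 10/21.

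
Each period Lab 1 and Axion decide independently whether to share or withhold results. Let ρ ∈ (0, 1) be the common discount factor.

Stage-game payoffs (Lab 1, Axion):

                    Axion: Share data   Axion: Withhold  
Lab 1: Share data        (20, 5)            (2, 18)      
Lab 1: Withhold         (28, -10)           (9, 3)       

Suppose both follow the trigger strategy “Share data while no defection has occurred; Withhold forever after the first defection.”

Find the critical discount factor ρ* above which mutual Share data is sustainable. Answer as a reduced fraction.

13/15

Lab 1: cooperation gives 20 each period; deviation gives 28 once then 9 forever.
  20/(1−ρ) ≥ 28 + 9ρ/(1−ρ) ⇒ ρ ≥ 8/19.
Axion: cooperation gives 5 each period; deviation gives 18 once then 3 forever.
  ρ ≥ 13/15.
Both must hold, so the binding constraint is Axion's: ρ ≥ 13/15.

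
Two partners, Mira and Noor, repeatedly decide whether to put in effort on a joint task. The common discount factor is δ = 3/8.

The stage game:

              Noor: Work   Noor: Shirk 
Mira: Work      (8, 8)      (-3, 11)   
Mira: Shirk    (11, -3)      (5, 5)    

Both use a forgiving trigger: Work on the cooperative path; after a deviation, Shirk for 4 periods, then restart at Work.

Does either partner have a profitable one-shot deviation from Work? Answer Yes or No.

A one-shot deviation gives 11 now, then 5 for 4 periods, then back to 8.
Gain from deviating: (11−8) today; loss: (8−5) in each of the next 4 periods.
No-deviation condition: (8−5)(δ+…+δ^4) ≥ 11−8, i.e. δ+…+δ^4 ≥ 1.
At δ = 3/8: δ+…+δ^4 = 0.5881 < 1.0000.
So cooperation is not sustainable.

Yes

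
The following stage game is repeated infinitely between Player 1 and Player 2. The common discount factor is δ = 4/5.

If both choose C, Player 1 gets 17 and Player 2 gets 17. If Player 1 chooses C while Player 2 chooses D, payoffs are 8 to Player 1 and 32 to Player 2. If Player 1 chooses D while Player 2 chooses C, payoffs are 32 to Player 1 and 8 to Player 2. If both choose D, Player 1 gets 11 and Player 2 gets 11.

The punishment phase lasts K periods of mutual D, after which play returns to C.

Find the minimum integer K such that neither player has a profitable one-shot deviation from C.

5

Need Σ_{k=1}^{K} δ^k ≥ (32−17)/(17−11) = 2.5000 at δ = 4/5.
At K = 4 the sum is 2.3616 < 2.5000; at K = 5 it is 2.6893 ≥ 2.5000.
So the minimum punishment length is K = 5.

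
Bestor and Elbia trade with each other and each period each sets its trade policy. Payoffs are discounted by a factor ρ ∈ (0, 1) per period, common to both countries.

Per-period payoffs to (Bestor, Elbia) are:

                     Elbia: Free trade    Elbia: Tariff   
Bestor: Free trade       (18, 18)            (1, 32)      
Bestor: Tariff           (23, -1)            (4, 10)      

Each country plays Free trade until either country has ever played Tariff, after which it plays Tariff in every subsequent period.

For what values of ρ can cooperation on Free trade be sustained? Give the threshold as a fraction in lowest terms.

7/11

Bestor: cooperation gives 18 each period; deviation gives 23 once then 4 forever.
  18/(1−ρ) ≥ 23 + 4ρ/(1−ρ) ⇒ ρ ≥ 5/19.
Elbia: cooperation gives 18 each period; deviation gives 32 once then 10 forever.
  ρ ≥ 14/22 = 7/11.
Both must hold, so the binding constraint is Elbia's: ρ ≥ 7/11.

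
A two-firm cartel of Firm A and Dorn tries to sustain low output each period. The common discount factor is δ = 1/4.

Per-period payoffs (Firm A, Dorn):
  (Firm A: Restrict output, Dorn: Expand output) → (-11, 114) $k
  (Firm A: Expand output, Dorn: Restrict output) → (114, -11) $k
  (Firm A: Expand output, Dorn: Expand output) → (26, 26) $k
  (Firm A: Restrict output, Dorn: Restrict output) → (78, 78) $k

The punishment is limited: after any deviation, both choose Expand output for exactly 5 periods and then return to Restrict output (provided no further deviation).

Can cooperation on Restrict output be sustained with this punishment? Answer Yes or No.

IC: δ+…+δ^5 ≥ (114−78)/(78−26) = 9/13.
At δ = 1/4: partial sum = 0.3330 < 0.6923. Cooperation not sustainable.

No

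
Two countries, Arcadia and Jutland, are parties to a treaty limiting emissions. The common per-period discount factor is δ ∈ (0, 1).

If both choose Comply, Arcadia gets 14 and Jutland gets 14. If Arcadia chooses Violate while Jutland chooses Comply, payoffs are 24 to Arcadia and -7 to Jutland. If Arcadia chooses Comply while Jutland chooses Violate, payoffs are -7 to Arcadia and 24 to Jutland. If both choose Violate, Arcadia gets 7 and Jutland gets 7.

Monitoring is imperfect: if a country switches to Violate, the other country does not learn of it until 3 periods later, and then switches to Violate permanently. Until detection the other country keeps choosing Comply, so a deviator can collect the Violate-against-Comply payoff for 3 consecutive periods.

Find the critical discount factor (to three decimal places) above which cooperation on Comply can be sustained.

Deviating for the 3 undetected periods gains 24−14 = 10 per period over cooperation, then loses 14−7 = 7 per period forever once punishment starts.
Gain: 10(1 + δ + … + δ^2); loss: 7·δ^3/(1−δ).
No profitable deviation ⇔ 10(1−δ^3) ≤ 7·δ^3, i.e. δ^3 ≥ 10/(10+7) = 10/17.
Hence δ ≥ (10/17)^(1/3) ≈ 0.838.

0.838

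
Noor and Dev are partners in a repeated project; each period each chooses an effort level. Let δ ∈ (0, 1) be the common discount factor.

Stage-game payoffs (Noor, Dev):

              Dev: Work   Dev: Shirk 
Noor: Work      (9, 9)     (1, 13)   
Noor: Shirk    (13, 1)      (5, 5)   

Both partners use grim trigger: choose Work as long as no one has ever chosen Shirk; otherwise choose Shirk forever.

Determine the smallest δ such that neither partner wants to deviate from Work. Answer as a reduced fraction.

9/(1−δ) ≥ 13 + 5δ/(1−δ)
9 ≥ 13 − 8δ
δ ≥ 4/8 = 1/2.

1/2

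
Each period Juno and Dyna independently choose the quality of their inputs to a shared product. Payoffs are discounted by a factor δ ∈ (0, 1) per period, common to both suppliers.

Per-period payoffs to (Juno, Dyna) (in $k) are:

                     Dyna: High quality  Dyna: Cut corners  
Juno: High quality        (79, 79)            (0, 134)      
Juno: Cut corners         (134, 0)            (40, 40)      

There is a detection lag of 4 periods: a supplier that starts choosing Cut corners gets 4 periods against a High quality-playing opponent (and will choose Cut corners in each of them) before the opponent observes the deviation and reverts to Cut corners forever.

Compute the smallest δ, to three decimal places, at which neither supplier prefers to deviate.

Deviating for the 4 undetected periods gains 134−79 = 55 per period over cooperation, then loses 79−40 = 39 per period forever once punishment starts.
Gain: 55(1 + δ + … + δ^3); loss: 39·δ^4/(1−δ).
No profitable deviation ⇔ 55(1−δ^4) ≤ 39·δ^4, i.e. δ^4 ≥ 55/(55+39) = 55/94.
Hence δ ≥ (55/94)^(1/4) ≈ 0.875.

0.875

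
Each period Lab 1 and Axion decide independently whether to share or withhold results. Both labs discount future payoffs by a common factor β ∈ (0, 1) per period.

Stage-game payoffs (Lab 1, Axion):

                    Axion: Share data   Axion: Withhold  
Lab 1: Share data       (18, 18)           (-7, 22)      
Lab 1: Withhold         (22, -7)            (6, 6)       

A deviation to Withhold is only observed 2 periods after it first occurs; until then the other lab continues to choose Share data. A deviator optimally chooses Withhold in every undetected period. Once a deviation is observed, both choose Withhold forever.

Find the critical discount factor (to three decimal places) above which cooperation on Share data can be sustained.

0.500

Deviating for the 2 undetected periods gains 22−18 = 4 per period over cooperation, then loses 18−6 = 12 per period forever once punishment starts.
Gain: 4(1 + β + … + β^1); loss: 12·β^2/(1−β).
No profitable deviation ⇔ 4(1−β^2) ≤ 12·β^2, i.e. β^2 ≥ 4/(4+12) = 1/4.
Hence β ≥ (1/4)^(1/2) ≈ 0.500.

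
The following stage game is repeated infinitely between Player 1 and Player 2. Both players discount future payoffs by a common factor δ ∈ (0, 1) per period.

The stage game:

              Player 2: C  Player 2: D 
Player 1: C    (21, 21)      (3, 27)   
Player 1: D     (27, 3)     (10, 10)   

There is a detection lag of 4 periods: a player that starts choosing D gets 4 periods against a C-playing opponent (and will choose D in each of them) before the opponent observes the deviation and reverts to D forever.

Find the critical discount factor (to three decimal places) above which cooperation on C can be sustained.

0.771

The best deviation is to choose D for all 4 undetected periods, earning 27 each, then 10 forever once detected.
Deviation value: 27(1−δ^4)/(1−δ) + 10δ^4/(1−δ); cooperation value: 21/(1−δ).
IC: 21 ≥ 27(1−δ^4) + 10δ^4 = 27 − 17δ^4.
So δ^4 ≥ 6/17, giving δ ≥ (6/17)^(1/4) ≈ 0.771.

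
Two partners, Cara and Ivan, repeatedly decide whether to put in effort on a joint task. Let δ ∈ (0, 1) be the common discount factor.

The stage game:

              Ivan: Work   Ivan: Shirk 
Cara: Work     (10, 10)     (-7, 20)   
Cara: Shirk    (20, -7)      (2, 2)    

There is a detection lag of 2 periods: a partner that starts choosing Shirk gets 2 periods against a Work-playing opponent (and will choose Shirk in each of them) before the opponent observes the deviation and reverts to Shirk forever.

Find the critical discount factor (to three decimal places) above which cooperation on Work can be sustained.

A deviator earns 20 for 2 periods, then 2 forever; cooperating earns 10 forever. Multiplying the IC by (1−δ):
10 ≥ 20(1−δ^2) + 2δ^2, so 18·δ^2 ≥ 10 and δ^2 ≥ 5/9.
δ ≥ (5/9)^(1/2) ≈ 0.745.

0.745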